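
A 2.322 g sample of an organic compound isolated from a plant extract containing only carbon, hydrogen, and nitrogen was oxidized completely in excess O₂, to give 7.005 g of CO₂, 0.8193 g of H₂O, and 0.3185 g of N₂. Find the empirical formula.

mol C = 7.005 g CO₂ ÷ 44.009 g/mol = 0.15917 mol
mol H = 2 × 0.8193 g H₂O ÷ 18.015 g/mol = 0.090958 mol
mol N = 2 × 0.3185 g N₂ ÷ 28.014 g/mol = 0.022739 mol
Divide by the smallest (0.022739 mol): C 7.000, H 4.000, N 1.000

C7H4N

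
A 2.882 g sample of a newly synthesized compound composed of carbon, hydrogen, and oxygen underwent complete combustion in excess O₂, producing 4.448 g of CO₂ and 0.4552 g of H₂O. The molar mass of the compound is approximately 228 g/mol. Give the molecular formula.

mol C = 4.448 g CO₂ ÷ 44.009 g/mol = 0.10107 mol
mol H = 2 × 0.4552 g H₂O ÷ 18.015 g/mol = 0.050536 mol
mass O = 2.882 − (1.2140 + 0.050940) = 1.6171 g → mol O = 1.6171 ÷ 15.999 = 0.10108 mol
Divide by the smallest (0.050536 mol): C 2.000, H 1.000, O 2.000
Empirical formula: C2HO2
Empirical-formula mass = 57.03 g/mol; 228 ÷ 57.03 ≈ 4, so the molecular formula is C8H4O8.

C8H4O8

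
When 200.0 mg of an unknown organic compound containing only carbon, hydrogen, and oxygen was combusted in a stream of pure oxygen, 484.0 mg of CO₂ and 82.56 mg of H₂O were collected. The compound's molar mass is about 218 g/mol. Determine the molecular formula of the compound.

mol C = 0.4840 g CO₂ ÷ 44.009 g/mol = 0.010998 mol
mol H = 2 × 0.08256 g H₂O ÷ 18.015 g/mol = 0.0091657 mol
mass O = 0.2000 − (0.13209 + 0.0092390) = 0.058667 g → mol O = 0.058667 ÷ 15.999 = 0.0036669 mol
Divide by the smallest (0.0036669 mol): C 2.999, H 2.500, O 1.000
Multiplying each by 2 gives whole numbers: C 6.00, H 5.00, O 2.00
Empirical formula: C6H5O2
Empirical-formula mass = 109.10 g/mol; 218 ÷ 109.10 ≈ 2, so the molecular formula is C12H10O4.

C12H10O4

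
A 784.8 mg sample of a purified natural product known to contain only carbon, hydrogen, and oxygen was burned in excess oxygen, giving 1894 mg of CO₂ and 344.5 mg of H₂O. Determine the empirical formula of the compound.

mol C = 1.894 g CO₂ ÷ 44.009 g/mol = 0.043037 mol
mol H = 2 × 0.3445 g H₂O ÷ 18.015 g/mol = 0.038246 mol
mass O = 0.7848 − (0.51691 + 0.038552) = 0.22933 g → mol O = 0.22933 ÷ 15.999 = 0.014334 mol
Divide by the smallest (0.014334 mol): C 3.002, H 2.668, O 1.000
Multiplying each by 3 gives whole numbers: C 9.01, H 8.00, O 3.00

C9H8O3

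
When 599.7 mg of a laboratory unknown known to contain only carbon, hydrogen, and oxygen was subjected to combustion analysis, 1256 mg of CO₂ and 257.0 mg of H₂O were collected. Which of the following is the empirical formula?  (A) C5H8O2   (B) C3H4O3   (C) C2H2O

mol C = 1.256 g CO₂ ÷ 44.009 g/mol = 0.028540 mol
mol H = 2 × 0.2570 g H₂O ÷ 18.015 g/mol = 0.028532 mol
mass O = 0.5997 − (0.34279 + 0.028760) = 0.22815 g → mol O = 0.22815 ÷ 15.999 = 0.014260 mol
Divide by the smallest (0.014260 mol): C 2.001, H 2.001, O 1.000

(C) C2H2O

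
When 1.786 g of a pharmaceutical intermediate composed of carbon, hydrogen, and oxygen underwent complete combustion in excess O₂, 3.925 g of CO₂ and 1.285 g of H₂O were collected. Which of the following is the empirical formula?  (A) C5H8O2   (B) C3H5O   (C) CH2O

(A) C5H8O2

mol C = 3.925 g CO₂ ÷ 44.009 g/mol = 0.089186 mol
mol H = 2 × 1.285 g H₂O ÷ 18.015 g/mol = 0.14266 mol
mass O = 1.786 − (1.0712 + 0.14380) = 0.57098 g → mol O = 0.57098 ÷ 15.999 = 0.035689 mol
Divide by the smallest (0.035689 mol): C 2.499, H 3.997, O 1.000
Multiplying each by 2 gives whole numbers: C 5.00, H 7.99, O 2.00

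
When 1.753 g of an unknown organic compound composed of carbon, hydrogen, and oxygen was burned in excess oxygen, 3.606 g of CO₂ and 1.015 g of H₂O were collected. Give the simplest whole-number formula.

mol C = 3.606 g CO₂ ÷ 44.009 g/mol = 0.081938 mol
mol H = 2 × 1.015 g H₂O ÷ 18.015 g/mol = 0.11268 mol
mass O = 1.753 − (0.98415 + 0.11359) = 0.65526 g → mol O = 0.65526 ÷ 15.999 = 0.040956 mol
Divide by the smallest (0.040956 mol): C 2.001, H 2.751, O 1.000
Multiplying each by 4 gives whole numbers: C 8.00, H 11.01, O 4.00

C8H11O4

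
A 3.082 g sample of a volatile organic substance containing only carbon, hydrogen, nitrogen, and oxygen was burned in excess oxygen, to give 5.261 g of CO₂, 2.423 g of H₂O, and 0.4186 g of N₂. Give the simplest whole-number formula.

C4H9NO2

mol C = 5.261 g CO₂ ÷ 44.009 g/mol = 0.11954 mol
mol H = 2 × 2.423 g H₂O ÷ 18.015 g/mol = 0.26900 mol
mol N = 2 × 0.4186 g N₂ ÷ 28.014 g/mol = 0.029885 mol
mass O = 3.082 − (1.4358 + 0.27115 + 0.41860) = 0.95641 g → mol O = 0.95641 ÷ 15.999 = 0.059779 mol
Divide by the smallest (0.029885 mol): C 4.000, H 9.001, N 1.000, O 2.000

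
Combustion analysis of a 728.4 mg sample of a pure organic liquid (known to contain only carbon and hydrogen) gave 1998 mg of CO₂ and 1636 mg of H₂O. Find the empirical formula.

mol C = 1.998 g CO₂ ÷ 44.009 g/mol = 0.045400 mol
mol H = 2 × 1.636 g H₂O ÷ 18.015 g/mol = 0.18163 mol
Divide by the smallest (0.045400 mol): C 1.000, H 4.001

CH4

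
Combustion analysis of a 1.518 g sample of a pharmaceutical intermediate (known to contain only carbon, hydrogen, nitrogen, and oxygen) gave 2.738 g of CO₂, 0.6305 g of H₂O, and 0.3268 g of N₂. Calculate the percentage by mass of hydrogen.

4.65%

mol C = 2.738 g CO₂ ÷ 44.009 g/mol = 0.062215 mol
mol H = 2 × 0.6305 g H₂O ÷ 18.015 g/mol = 0.069997 mol
mol N = 2 × 0.3268 g N₂ ÷ 28.014 g/mol = 0.023331 mol
mass O = 1.518 − (0.74726 + 0.070557 + 0.32680) = 0.37338 g → mol O = 0.37338 ÷ 15.999 = 0.023338 mol
mass % H = 0.070557 g ÷ 1.518 g × 100%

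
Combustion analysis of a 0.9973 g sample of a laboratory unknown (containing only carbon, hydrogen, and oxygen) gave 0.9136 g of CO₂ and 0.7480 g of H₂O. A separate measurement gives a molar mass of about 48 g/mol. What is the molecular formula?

mol C = 0.9136 g CO₂ ÷ 44.009 g/mol = 0.020759 mol
mol H = 2 × 0.7480 g H₂O ÷ 18.015 g/mol = 0.083042 mol
mass O = 0.9973 − (0.24934 + 0.083706) = 0.66425 g → mol O = 0.66425 ÷ 15.999 = 0.041518 mol
Divide by the smallest (0.020759 mol): C 1.000, H 4.000, O 2.000
Empirical formula: CH4O2
Empirical-formula mass = 48.04 g/mol; 48 ÷ 48.04 ≈ 1, so the molecular formula is CH4O2.

CH4O2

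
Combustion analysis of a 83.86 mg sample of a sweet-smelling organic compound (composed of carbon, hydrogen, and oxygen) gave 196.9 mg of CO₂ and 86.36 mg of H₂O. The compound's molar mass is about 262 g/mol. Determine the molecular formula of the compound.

mol C = 0.1969 g CO₂ ÷ 44.009 g/mol = 0.0044741 mol
mol H = 2 × 0.08636 g H₂O ÷ 18.015 g/mol = 0.0095876 mol
mass O = 0.08386 − (0.053738 + 0.0096643) = 0.020458 g → mol O = 0.020458 ÷ 15.999 = 0.0012787 mol
Divide by the smallest (0.0012787 mol): C 3.499, H 7.498, O 1.000
Multiplying each by 2 gives whole numbers: C 7.00, H 15.00, O 2.00
Empirical formula: C7H15O2
Empirical-formula mass = 131.19 g/mol; 262 ÷ 131.19 ≈ 2, so the molecular formula is C14H30O4.

C14H30O4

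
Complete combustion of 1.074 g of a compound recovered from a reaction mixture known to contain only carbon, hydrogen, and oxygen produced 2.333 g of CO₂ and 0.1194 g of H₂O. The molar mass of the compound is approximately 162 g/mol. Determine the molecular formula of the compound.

C8H2O4

mol C = 2.333 g CO₂ ÷ 44.009 g/mol = 0.053012 mol
mol H = 2 × 0.1194 g H₂O ÷ 18.015 g/mol = 0.013256 mol
mass O = 1.074 − (0.63673 + 0.013362) = 0.42391 g → mol O = 0.42391 ÷ 15.999 = 0.026496 mol
Divide by the smallest (0.013256 mol): C 3.999, H 1.000, O 1.999
Empirical formula: C4HO2
Empirical-formula mass = 81.05 g/mol; 162 ÷ 81.05 ≈ 2, so the molecular formula is C8H2O4.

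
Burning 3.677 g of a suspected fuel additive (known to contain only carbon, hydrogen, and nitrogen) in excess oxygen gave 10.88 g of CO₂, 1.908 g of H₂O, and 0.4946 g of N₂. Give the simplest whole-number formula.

mol C = 10.88 g CO₂ ÷ 44.009 g/mol = 0.24722 mol
mol H = 2 × 1.908 g H₂O ÷ 18.015 g/mol = 0.21182 mol
mol N = 2 × 0.4946 g N₂ ÷ 28.014 g/mol = 0.035311 mol
Divide by the smallest (0.035311 mol): C 7.001, H 5.999, N 1.000

C7H6N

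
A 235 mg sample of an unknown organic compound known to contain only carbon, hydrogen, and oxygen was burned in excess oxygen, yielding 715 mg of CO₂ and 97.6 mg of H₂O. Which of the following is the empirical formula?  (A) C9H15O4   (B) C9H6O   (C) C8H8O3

(B) C9H6O

mol C = 0.715 g CO₂ ÷ 44.009 g/mol = 0.01625 mol
mol H = 2 × 0.0976 g H₂O ÷ 18.015 g/mol = 0.01084 mol
mass O = 0.235 − (0.1951 + 0.01092) = 0.02894 g → mol O = 0.02894 ÷ 15.999 = 0.001809 mol
Divide by the smallest (0.001809 mol): C 8.982, H 5.990, O 1.000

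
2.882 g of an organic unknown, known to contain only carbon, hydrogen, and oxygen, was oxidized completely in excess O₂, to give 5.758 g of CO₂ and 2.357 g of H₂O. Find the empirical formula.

mol C = 5.758 g CO₂ ÷ 44.009 g/mol = 0.13084 mol
mol H = 2 × 2.357 g H₂O ÷ 18.015 g/mol = 0.26167 mol
mass O = 2.882 − (1.5715 + 0.26376) = 1.0468 g → mol O = 1.0468 ÷ 15.999 = 0.065426 mol
Divide by the smallest (0.065426 mol): C 2.000, H 3.999, O 1.000

C2H4O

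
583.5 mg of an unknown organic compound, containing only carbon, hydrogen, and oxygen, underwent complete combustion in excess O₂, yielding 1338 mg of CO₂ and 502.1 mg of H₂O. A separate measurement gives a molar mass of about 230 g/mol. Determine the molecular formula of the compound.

mol C = 1.338 g CO₂ ÷ 44.009 g/mol = 0.030403 mol
mol H = 2 × 0.5021 g H₂O ÷ 18.015 g/mol = 0.055742 mol
mass O = 0.5835 − (0.36517 + 0.056188) = 0.16214 g → mol O = 0.16214 ÷ 15.999 = 0.010135 mol
Divide by the smallest (0.010135 mol): C 3.000, H 5.500, O 1.000
Multiplying each by 2 gives whole numbers: C 6.00, H 11.00, O 2.00
Empirical formula: C6H11O2
Empirical-formula mass = 115.15 g/mol; 230 ÷ 115.15 ≈ 2, so the molecular formula is C12H22O4.

C12H22O4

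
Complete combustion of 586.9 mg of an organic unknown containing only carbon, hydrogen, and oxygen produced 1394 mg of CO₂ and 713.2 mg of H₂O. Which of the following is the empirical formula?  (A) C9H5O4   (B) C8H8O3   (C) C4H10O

mol C = 1.394 g CO₂ ÷ 44.009 g/mol = 0.031675 mol
mol H = 2 × 0.7132 g H₂O ÷ 18.015 g/mol = 0.079178 mol
mass O = 0.5869 − (0.38045 + 0.079812) = 0.12664 g → mol O = 0.12664 ÷ 15.999 = 0.0079152 mol
Divide by the smallest (0.0079152 mol): C 4.002, H 10.003, O 1.000

(C) C4H10O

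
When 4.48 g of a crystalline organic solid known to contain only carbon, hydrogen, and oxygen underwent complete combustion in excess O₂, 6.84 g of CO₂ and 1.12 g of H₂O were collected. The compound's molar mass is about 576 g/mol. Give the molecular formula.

mol C = 6.84 g CO₂ ÷ 44.009 g/mol = 0.1554 mol
mol H = 2 × 1.12 g H₂O ÷ 18.015 g/mol = 0.1243 mol
mass O = 4.48 − (1.867 + 0.1253) = 2.488 g → mol O = 2.488 ÷ 15.999 = 0.1555 mol
Divide by the smallest (0.1243 mol): C 1.250, H 1.000, O 1.251
Multiplying each by 4 gives whole numbers: C 5.00, H 4.00, O 5.00
Empirical formula: C5H4O5
Empirical-formula mass = 144.08 g/mol; 576 ÷ 144.08 ≈ 4, so the molecular formula is C20H16O20.

C20H16O20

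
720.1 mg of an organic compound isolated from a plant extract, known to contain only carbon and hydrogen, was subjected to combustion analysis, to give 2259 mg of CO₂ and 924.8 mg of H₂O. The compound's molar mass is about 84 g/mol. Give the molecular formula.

C6H12

mol C = 2.259 g CO₂ ÷ 44.009 g/mol = 0.051330 mol
mol H = 2 × 0.9248 g H₂O ÷ 18.015 g/mol = 0.10267 mol
Divide by the smallest (0.051330 mol): C 1.000, H 2.000
Empirical formula: CH2
Empirical-formula mass = 14.03 g/mol; 84 ÷ 14.03 ≈ 6, so the molecular formula is C6H12.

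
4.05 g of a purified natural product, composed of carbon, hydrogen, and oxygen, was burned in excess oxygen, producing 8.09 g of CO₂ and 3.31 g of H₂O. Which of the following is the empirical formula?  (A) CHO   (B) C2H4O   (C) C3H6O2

(B) C2H4O

mol C = 8.09 g CO₂ ÷ 44.009 g/mol = 0.1838 mol
mol H = 2 × 3.31 g H₂O ÷ 18.015 g/mol = 0.3675 mol
mass O = 4.05 − (2.208 + 0.3704) = 1.472 g → mol O = 1.472 ÷ 15.999 = 0.09198 mol
Divide by the smallest (0.09198 mol): C 1.998, H 3.995, O 1.000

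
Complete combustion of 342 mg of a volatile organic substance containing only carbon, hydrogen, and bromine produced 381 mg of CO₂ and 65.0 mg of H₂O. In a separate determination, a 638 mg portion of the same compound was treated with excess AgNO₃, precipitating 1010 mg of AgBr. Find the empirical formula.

C6H5Br2

mol C = 0.381 g CO₂ ÷ 44.009 g/mol = 0.008657 mol
mol H = 2 × 0.0650 g H₂O ÷ 18.015 g/mol = 0.007216 mol
From the AgBr data: mol Br per gram of compound = (1.01 ÷ 187.772) ÷ 0.638 = 0.008431 mol/g, so in the 0.342 g combustion sample mol Br = 0.002883 mol
Divide by the smallest (0.002883 mol): C 3.003, H 2.503, Br 1.000
Multiplying each by 2 gives whole numbers: C 6.01, H 5.01, Br 2.00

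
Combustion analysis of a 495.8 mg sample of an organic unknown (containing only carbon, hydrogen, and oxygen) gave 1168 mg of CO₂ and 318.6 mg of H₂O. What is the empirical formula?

C3H4O

mol C = 1.168 g CO₂ ÷ 44.009 g/mol = 0.026540 mol
mol H = 2 × 0.3186 g H₂O ÷ 18.015 g/mol = 0.035371 mol
mass O = 0.4958 − (0.31877 + 0.035653) = 0.14137 g → mol O = 0.14137 ÷ 15.999 = 0.0088364 mol
Divide by the smallest (0.0088364 mol): C 3.003, H 4.003, O 1.000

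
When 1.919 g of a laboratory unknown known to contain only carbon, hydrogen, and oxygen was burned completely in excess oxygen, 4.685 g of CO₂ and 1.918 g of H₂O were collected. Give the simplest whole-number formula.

C4H8O

mol C = 4.685 g CO₂ ÷ 44.009 g/mol = 0.10646 mol
mol H = 2 × 1.918 g H₂O ÷ 18.015 g/mol = 0.21293 mol
mass O = 1.919 − (1.2786 + 0.21464) = 0.42573 g → mol O = 0.42573 ÷ 15.999 = 0.026610 mol
Divide by the smallest (0.026610 mol): C 4.001, H 8.002, O 1.000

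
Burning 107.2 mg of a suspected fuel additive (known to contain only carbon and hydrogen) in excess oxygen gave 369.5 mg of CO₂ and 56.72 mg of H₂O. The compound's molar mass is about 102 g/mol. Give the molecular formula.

C8H6

mol C = 0.3695 g CO₂ ÷ 44.009 g/mol = 0.0083960 mol
mol H = 2 × 0.05672 g H₂O ÷ 18.015 g/mol = 0.0062970 mol
Divide by the smallest (0.0062970 mol): C 1.333, H 1.000
Multiplying each by 3 gives whole numbers: C 4.00, H 3.00
Empirical formula: C4H3
Empirical-formula mass = 51.07 g/mol; 102 ÷ 51.07 ≈ 2, so the molecular formula is C8H6.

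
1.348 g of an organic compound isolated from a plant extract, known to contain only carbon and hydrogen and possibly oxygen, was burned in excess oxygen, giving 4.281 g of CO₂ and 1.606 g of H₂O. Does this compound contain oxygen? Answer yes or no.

no

mol C = 4.281 g CO₂ ÷ 44.009 g/mol = 0.097276 mol
mol H = 2 × 1.606 g H₂O ÷ 18.015 g/mol = 0.17830 mol
C and H together account for 1.3481 g — essentially the entire 1.348 g sample — so the compound contains no oxygen.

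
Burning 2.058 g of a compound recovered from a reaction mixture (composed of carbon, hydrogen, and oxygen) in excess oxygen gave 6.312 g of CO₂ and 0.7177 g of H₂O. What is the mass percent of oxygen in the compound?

mol C = 6.312 g CO₂ ÷ 44.009 g/mol = 0.14343 mol
mol H = 2 × 0.7177 g H₂O ÷ 18.015 g/mol = 0.079678 mol
mass O = 2.058 − (1.7227 + 0.080315) = 0.25500 g → mol O = 0.25500 ÷ 15.999 = 0.015939 mol
mass % O = 0.25500 g ÷ 2.058 g × 100%

12.39%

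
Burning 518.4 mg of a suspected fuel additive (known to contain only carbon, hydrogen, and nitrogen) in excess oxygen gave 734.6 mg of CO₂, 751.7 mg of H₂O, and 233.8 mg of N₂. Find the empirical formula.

CH5N

mol C = 0.7346 g CO₂ ÷ 44.009 g/mol = 0.016692 mol
mol H = 2 × 0.7517 g H₂O ÷ 18.015 g/mol = 0.083453 mol
mol N = 2 × 0.2338 g N₂ ÷ 28.014 g/mol = 0.016692 mol
Divide by the smallest (0.016692 mol): C 1.000, H 5.000, N 1.000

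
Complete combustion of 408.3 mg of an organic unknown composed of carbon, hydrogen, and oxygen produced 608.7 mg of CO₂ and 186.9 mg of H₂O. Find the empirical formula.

mol C = 0.6087 g CO₂ ÷ 44.009 g/mol = 0.013831 mol
mol H = 2 × 0.1869 g H₂O ÷ 18.015 g/mol = 0.020749 mol
mass O = 0.4083 − (0.16613 + 0.020915) = 0.22126 g → mol O = 0.22126 ÷ 15.999 = 0.013829 mol
Divide by the smallest (0.013829 mol): C 1.000, H 1.500, O 1.000
Multiplying each by 2 gives whole numbers: C 2.00, H 3.00, O 2.00

C2H3O2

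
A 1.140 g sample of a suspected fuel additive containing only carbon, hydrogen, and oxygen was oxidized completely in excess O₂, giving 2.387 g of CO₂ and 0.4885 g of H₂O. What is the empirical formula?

C2H2O

mol C = 2.387 g CO₂ ÷ 44.009 g/mol = 0.054239 mol
mol H = 2 × 0.4885 g H₂O ÷ 18.015 g/mol = 0.054233 mol
mass O = 1.140 − (0.65146 + 0.054666) = 0.43387 g → mol O = 0.43387 ÷ 15.999 = 0.027119 mol
Divide by the smallest (0.027119 mol): C 2.000, H 2.000, O 1.000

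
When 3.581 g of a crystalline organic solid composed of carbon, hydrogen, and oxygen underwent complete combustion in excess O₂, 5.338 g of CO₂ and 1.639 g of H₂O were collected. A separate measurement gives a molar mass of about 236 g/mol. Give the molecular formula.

C8H12O8

mol C = 5.338 g CO₂ ÷ 44.009 g/mol = 0.12129 mol
mol H = 2 × 1.639 g H₂O ÷ 18.015 g/mol = 0.18196 mol
mass O = 3.581 − (1.4569 + 0.18342) = 1.9407 g → mol O = 1.9407 ÷ 15.999 = 0.12130 mol
Divide by the smallest (0.12129 mol): C 1.000, H 1.500, O 1.000
Multiplying each by 2 gives whole numbers: C 2.00, H 3.00, O 2.00
Empirical formula: C2H3O2
Empirical-formula mass = 59.04 g/mol; 236 ÷ 59.04 ≈ 4, so the molecular formula is C8H12O8.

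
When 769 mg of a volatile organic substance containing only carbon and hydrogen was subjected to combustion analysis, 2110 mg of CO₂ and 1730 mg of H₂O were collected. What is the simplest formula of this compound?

mol C = 2.11 g CO₂ ÷ 44.009 g/mol = 0.04794 mol
mol H = 2 × 1.73 g H₂O ÷ 18.015 g/mol = 0.1921 mol
Divide by the smallest (0.04794 mol): C 1.000, H 4.006

CH4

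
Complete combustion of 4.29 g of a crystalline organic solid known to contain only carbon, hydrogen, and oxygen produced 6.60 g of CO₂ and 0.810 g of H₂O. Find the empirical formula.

C5H3O5

mol C = 6.60 g CO₂ ÷ 44.009 g/mol = 0.1500 mol
mol H = 2 × 0.810 g H₂O ÷ 18.015 g/mol = 0.08993 mol
mass O = 4.29 − (1.801 + 0.09064) = 2.398 g → mol O = 2.398 ÷ 15.999 = 0.1499 mol
Divide by the smallest (0.08993 mol): C 1.668, H 1.000, O 1.667
Multiplying each by 3 gives whole numbers: C 5.00, H 3.00, O 5.00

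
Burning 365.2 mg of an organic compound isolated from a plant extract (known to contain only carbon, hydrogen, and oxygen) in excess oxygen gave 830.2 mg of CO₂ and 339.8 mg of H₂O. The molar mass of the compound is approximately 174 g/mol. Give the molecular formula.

C9H18O3

mol C = 0.8302 g CO₂ ÷ 44.009 g/mol = 0.018864 mol
mol H = 2 × 0.3398 g H₂O ÷ 18.015 g/mol = 0.037724 mol
mass O = 0.3652 − (0.22658 + 0.038026) = 0.10059 g → mol O = 0.10059 ÷ 15.999 = 0.0062876 mol
Divide by the smallest (0.0062876 mol): C 3.000, H 6.000, O 1.000
Empirical formula: C3H6O
Empirical-formula mass = 58.08 g/mol; 174 ÷ 58.08 ≈ 3, so the molecular formula is C9H18O3.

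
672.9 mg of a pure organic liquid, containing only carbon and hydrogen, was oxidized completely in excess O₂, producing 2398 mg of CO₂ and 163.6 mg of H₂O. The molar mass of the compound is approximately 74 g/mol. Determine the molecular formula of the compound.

mol C = 2.398 g CO₂ ÷ 44.009 g/mol = 0.054489 mol
mol H = 2 × 0.1636 g H₂O ÷ 18.015 g/mol = 0.018163 mol
Divide by the smallest (0.018163 mol): C 3.000, H 1.000
Empirical formula: C3H
Empirical-formula mass = 37.04 g/mol; 74 ÷ 37.04 ≈ 2, so the molecular formula is C6H2.

C6H2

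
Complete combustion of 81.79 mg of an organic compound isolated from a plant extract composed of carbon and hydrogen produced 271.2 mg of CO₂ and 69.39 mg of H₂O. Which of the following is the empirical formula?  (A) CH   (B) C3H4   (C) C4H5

mol C = 0.2712 g CO₂ ÷ 44.009 g/mol = 0.0061624 mol
mol H = 2 × 0.06939 g H₂O ÷ 18.015 g/mol = 0.0077036 mol
Divide by the smallest (0.0061624 mol): C 1.000, H 1.250
Multiplying each by 4 gives whole numbers: C 4.00, H 5.00

(C) C4H5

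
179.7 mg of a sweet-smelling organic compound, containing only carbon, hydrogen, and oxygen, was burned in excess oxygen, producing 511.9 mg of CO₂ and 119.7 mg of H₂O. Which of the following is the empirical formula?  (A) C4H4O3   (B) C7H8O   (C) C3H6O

mol C = 0.5119 g CO₂ ÷ 44.009 g/mol = 0.011632 mol
mol H = 2 × 0.1197 g H₂O ÷ 18.015 g/mol = 0.013289 mol
mass O = 0.1797 − (0.13971 + 0.013395) = 0.026596 g → mol O = 0.026596 ÷ 15.999 = 0.0016624 mol
Divide by the smallest (0.0016624 mol): C 6.997, H 7.994, O 1.000

(B) C7H8O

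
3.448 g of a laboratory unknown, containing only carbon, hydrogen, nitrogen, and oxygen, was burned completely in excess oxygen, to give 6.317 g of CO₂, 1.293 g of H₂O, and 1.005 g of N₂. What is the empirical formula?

C4H4N2O

mol C = 6.317 g CO₂ ÷ 44.009 g/mol = 0.14354 mol
mol H = 2 × 1.293 g H₂O ÷ 18.015 g/mol = 0.14355 mol
mol N = 2 × 1.005 g N₂ ÷ 28.014 g/mol = 0.071750 mol
mass O = 3.448 − (1.7240 + 0.14470 + 1.0050) = 0.57426 g → mol O = 0.57426 ÷ 15.999 = 0.035893 mol
Divide by the smallest (0.035893 mol): C 3.999, H 3.999, N 1.999, O 1.000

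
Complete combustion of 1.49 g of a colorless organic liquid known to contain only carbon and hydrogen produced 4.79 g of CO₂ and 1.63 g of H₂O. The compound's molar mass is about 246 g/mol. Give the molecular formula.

mol C = 4.79 g CO₂ ÷ 44.009 g/mol = 0.1088 mol
mol H = 2 × 1.63 g H₂O ÷ 18.015 g/mol = 0.1810 mol
Divide by the smallest (0.1088 mol): C 1.000, H 1.663
Multiplying each by 3 gives whole numbers: C 3.00, H 4.99
Empirical formula: C3H5
Empirical-formula mass = 41.07 g/mol; 246 ÷ 41.07 ≈ 6, so the molecular formula is C18H30.

C18H30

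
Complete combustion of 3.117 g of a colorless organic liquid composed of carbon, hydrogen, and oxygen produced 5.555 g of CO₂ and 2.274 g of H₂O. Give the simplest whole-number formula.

C3H6O2

mol C = 5.555 g CO₂ ÷ 44.009 g/mol = 0.12622 mol
mol H = 2 × 2.274 g H₂O ÷ 18.015 g/mol = 0.25246 mol
mass O = 3.117 − (1.5161 + 0.25448) = 1.3464 g → mol O = 1.3464 ÷ 15.999 = 0.084158 mol
Divide by the smallest (0.084158 mol): C 1.500, H 3.000, O 1.000
Multiplying each by 2 gives whole numbers: C 3.00, H 6.00, O 2.00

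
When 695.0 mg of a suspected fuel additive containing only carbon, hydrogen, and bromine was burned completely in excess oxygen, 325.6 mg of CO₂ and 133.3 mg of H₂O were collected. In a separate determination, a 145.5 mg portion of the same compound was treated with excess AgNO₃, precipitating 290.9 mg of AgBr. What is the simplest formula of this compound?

mol C = 0.3256 g CO₂ ÷ 44.009 g/mol = 0.0073985 mol
mol H = 2 × 0.1333 g H₂O ÷ 18.015 g/mol = 0.014799 mol
From the AgBr data: mol Br per gram of compound = (0.2909 ÷ 187.772) ÷ 0.1455 = 0.010648 mol/g, so in the 0.6950 g combustion sample mol Br = 0.0074001 mol
Divide by the smallest (0.0073985 mol): C 1.000, H 2.000, Br 1.000

CH2Br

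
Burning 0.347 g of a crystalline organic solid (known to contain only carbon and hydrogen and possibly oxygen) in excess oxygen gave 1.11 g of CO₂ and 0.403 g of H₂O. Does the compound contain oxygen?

mol C = 1.11 g CO₂ ÷ 44.009 g/mol = 0.02522 mol
mol H = 2 × 0.403 g H₂O ÷ 18.015 g/mol = 0.04474 mol
C and H together account for 0.3480 g — essentially the entire 0.347 g sample — so the compound contains no oxygen.

no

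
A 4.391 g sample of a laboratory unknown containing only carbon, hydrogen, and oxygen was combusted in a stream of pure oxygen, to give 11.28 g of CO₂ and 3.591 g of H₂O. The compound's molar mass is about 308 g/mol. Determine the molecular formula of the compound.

C18H28O4

mol C = 11.28 g CO₂ ÷ 44.009 g/mol = 0.25631 mol
mol H = 2 × 3.591 g H₂O ÷ 18.015 g/mol = 0.39867 mol
mass O = 4.391 − (3.0786 + 0.40186) = 0.91059 g → mol O = 0.91059 ÷ 15.999 = 0.056915 mol
Divide by the smallest (0.056915 mol): C 4.503, H 7.005, O 1.000
Multiplying each by 2 gives whole numbers: C 9.01, H 14.01, O 2.00
Empirical formula: C9H14O2
Empirical-formula mass = 154.21 g/mol; 308 ÷ 154.21 ≈ 2, so the molecular formula is C18H28O4.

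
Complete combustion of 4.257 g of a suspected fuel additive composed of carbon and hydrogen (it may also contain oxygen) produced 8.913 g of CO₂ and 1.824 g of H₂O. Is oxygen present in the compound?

mol C = 8.913 g CO₂ ÷ 44.009 g/mol = 0.20253 mol
mol H = 2 × 1.824 g H₂O ÷ 18.015 g/mol = 0.20250 mol
C and H account for only 2.6367 g of the 4.257 g sample; the remaining 1.6203 g must be oxygen.

yes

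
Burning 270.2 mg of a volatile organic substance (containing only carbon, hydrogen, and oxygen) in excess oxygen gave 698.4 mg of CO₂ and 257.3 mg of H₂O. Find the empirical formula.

C5H9O

mol C = 0.6984 g CO₂ ÷ 44.009 g/mol = 0.015869 mol
mol H = 2 × 0.2573 g H₂O ÷ 18.015 g/mol = 0.028565 mol
mass O = 0.2702 − (0.19061 + 0.028794) = 0.050798 g → mol O = 0.050798 ÷ 15.999 = 0.0031751 mol
Divide by the smallest (0.0031751 mol): C 4.998, H 8.997, O 1.000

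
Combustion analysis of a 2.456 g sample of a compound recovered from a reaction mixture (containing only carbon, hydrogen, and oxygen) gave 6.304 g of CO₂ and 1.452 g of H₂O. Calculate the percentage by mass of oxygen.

23.33%

mol C = 6.304 g CO₂ ÷ 44.009 g/mol = 0.14324 mol
mol H = 2 × 1.452 g H₂O ÷ 18.015 g/mol = 0.16120 mol
mass O = 2.456 − (1.7205 + 0.16249) = 0.57301 g → mol O = 0.57301 ÷ 15.999 = 0.035816 mol
mass % O = 0.57301 g ÷ 2.456 g × 100%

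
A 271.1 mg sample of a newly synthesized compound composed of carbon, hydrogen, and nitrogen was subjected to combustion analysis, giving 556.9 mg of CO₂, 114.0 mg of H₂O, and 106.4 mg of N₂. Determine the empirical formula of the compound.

C5H5N3

mol C = 0.5569 g CO₂ ÷ 44.009 g/mol = 0.012654 mol
mol H = 2 × 0.1140 g H₂O ÷ 18.015 g/mol = 0.012656 mol
mol N = 2 × 0.1064 g N₂ ÷ 28.014 g/mol = 0.0075962 mol
Divide by the smallest (0.0075962 mol): C 1.666, H 1.666, N 1.000
Multiplying each by 3 gives whole numbers: C 5.00, H 5.00, N 3.00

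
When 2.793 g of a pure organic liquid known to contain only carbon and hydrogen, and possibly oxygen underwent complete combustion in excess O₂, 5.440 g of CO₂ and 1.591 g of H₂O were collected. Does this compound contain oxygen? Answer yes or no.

yes

mol C = 5.440 g CO₂ ÷ 44.009 g/mol = 0.12361 mol
mol H = 2 × 1.591 g H₂O ÷ 18.015 g/mol = 0.17663 mol
C and H account for only 1.6627 g of the 2.793 g sample; the remaining 1.1303 g must be oxygen.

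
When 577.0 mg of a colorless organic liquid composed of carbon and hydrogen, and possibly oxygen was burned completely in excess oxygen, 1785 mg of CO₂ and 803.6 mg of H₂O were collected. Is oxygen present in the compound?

no

mol C = 1.785 g CO₂ ÷ 44.009 g/mol = 0.040560 mol
mol H = 2 × 0.8036 g H₂O ÷ 18.015 g/mol = 0.089215 mol
C and H together account for 0.57709 g — essentially the entire 0.5770 g sample — so the compound contains no oxygen.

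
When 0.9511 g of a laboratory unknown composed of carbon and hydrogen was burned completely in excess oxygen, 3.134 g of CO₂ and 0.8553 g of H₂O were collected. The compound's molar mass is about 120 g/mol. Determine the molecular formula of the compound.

C9H12

mol C = 3.134 g CO₂ ÷ 44.009 g/mol = 0.071213 mol
mol H = 2 × 0.8553 g H₂O ÷ 18.015 g/mol = 0.094954 mol
Divide by the smallest (0.071213 mol): C 1.000, H 1.333
Multiplying each by 3 gives whole numbers: C 3.00, H 4.00
Empirical formula: C3H4
Empirical-formula mass = 40.06 g/mol; 120 ÷ 40.06 ≈ 3, so the molecular formula is C9H12.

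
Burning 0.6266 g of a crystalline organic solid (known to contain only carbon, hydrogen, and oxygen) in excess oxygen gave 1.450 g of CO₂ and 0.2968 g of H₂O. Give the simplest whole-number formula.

C8H8O3

mol C = 1.450 g CO₂ ÷ 44.009 g/mol = 0.032948 mol
mol H = 2 × 0.2968 g H₂O ÷ 18.015 g/mol = 0.032950 mol
mass O = 0.6266 − (0.39574 + 0.033214) = 0.19765 g → mol O = 0.19765 ÷ 15.999 = 0.012354 mol
Divide by the smallest (0.012354 mol): C 2.667, H 2.667, O 1.000
Multiplying each by 3 gives whole numbers: C 8.00, H 8.00, O 3.00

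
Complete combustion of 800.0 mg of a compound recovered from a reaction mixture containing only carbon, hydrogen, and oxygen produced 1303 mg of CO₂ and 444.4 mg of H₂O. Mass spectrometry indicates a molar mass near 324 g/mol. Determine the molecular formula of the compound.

C12H20O10

mol C = 1.303 g CO₂ ÷ 44.009 g/mol = 0.029608 mol
mol H = 2 × 0.4444 g H₂O ÷ 18.015 g/mol = 0.049337 mol
mass O = 0.8000 − (0.35562 + 0.049731) = 0.39465 g → mol O = 0.39465 ÷ 15.999 = 0.024667 mol
Divide by the smallest (0.024667 mol): C 1.200, H 2.000, O 1.000
Multiplying each by 5 gives whole numbers: C 6.00, H 10.00, O 5.00
Empirical formula: C6H10O5
Empirical-formula mass = 162.14 g/mol; 324 ÷ 162.14 ≈ 2, so the molecular formula is C12H20O10.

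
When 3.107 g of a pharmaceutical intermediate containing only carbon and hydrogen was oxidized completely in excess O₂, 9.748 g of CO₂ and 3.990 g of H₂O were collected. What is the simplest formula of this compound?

CH2

mol C = 9.748 g CO₂ ÷ 44.009 g/mol = 0.22150 mol
mol H = 2 × 3.990 g H₂O ÷ 18.015 g/mol = 0.44296 mol
Divide by the smallest (0.22150 mol): C 1.000, H 2.000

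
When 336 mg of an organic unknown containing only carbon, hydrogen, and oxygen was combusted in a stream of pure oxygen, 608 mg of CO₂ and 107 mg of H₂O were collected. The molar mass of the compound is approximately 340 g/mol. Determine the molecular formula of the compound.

C14H12O10

mol C = 0.608 g CO₂ ÷ 44.009 g/mol = 0.01382 mol
mol H = 2 × 0.107 g H₂O ÷ 18.015 g/mol = 0.01188 mol
mass O = 0.336 − (0.1659 + 0.01197) = 0.1581 g → mol O = 0.1581 ÷ 15.999 = 0.009881 mol
Divide by the smallest (0.009881 mol): C 1.398, H 1.202, O 1.000
Multiplying each by 5 gives whole numbers: C 6.99, H 6.01, O 5.00
Empirical formula: C7H6O5
Empirical-formula mass = 170.12 g/mol; 340 ÷ 170.12 ≈ 2, so the molecular formula is C14H12O10.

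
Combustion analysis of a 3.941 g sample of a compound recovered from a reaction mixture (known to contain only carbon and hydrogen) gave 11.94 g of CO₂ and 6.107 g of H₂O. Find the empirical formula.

C2H5

mol C = 11.94 g CO₂ ÷ 44.009 g/mol = 0.27131 mol
mol H = 2 × 6.107 g H₂O ÷ 18.015 g/mol = 0.67799 mol
Divide by the smallest (0.27131 mol): C 1.000, H 2.499
Multiplying each by 2 gives whole numbers: C 2.00, H 5.00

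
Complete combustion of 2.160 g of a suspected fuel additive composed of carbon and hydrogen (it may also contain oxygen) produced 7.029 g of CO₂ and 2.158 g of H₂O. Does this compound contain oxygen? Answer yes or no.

mol C = 7.029 g CO₂ ÷ 44.009 g/mol = 0.15972 mol
mol H = 2 × 2.158 g H₂O ÷ 18.015 g/mol = 0.23958 mol
C and H together account for 2.1599 g — essentially the entire 2.160 g sample — so the compound contains no oxygen.

no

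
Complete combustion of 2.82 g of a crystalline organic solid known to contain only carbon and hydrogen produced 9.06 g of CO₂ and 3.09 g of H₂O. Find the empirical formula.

C3H5

mol C = 9.06 g CO₂ ÷ 44.009 g/mol = 0.2059 mol
mol H = 2 × 3.09 g H₂O ÷ 18.015 g/mol = 0.3430 mol
Divide by the smallest (0.2059 mol): C 1.000, H 1.666
Multiplying each by 3 gives whole numbers: C 3.00, H 5.00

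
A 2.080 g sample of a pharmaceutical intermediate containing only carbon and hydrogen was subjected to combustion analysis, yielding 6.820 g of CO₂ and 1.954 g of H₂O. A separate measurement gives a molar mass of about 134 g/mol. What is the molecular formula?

C10H14

mol C = 6.820 g CO₂ ÷ 44.009 g/mol = 0.15497 mol
mol H = 2 × 1.954 g H₂O ÷ 18.015 g/mol = 0.21693 mol
Divide by the smallest (0.15497 mol): C 1.000, H 1.400
Multiplying each by 5 gives whole numbers: C 5.00, H 7.00
Empirical formula: C5H7
Empirical-formula mass = 67.11 g/mol; 134 ÷ 67.11 ≈ 2, so the molecular formula is C10H14.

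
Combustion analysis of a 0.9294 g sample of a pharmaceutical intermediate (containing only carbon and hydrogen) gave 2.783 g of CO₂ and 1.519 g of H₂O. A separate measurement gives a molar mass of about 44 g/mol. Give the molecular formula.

C3H8

mol C = 2.783 g CO₂ ÷ 44.009 g/mol = 0.063237 mol
mol H = 2 × 1.519 g H₂O ÷ 18.015 g/mol = 0.16864 mol
Divide by the smallest (0.063237 mol): C 1.000, H 2.667
Multiplying each by 3 gives whole numbers: C 3.00, H 8.00
Empirical formula: C3H8
Empirical-formula mass = 44.10 g/mol; 44 ÷ 44.10 ≈ 1, so the molecular formula is C3H8.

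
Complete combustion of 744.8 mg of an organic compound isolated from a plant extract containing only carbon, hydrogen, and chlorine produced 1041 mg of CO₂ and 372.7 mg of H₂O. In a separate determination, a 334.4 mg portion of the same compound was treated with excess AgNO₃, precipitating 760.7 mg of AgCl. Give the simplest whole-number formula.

C4H7Cl2

mol C = 1.041 g CO₂ ÷ 44.009 g/mol = 0.023654 mol
mol H = 2 × 0.3727 g H₂O ÷ 18.015 g/mol = 0.041377 mol
From the AgCl data: mol Cl per gram of compound = (0.7607 ÷ 143.318) ÷ 0.3344 = 0.015873 mol/g, so in the 0.7448 g combustion sample mol Cl = 0.011822 mol
Divide by the smallest (0.011822 mol): C 2.001, H 3.500, Cl 1.000
Multiplying each by 2 gives whole numbers: C 4.00, H 7.00, Cl 2.00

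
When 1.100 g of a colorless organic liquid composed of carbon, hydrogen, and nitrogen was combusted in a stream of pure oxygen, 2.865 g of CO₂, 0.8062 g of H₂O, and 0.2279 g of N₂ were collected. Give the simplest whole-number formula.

C8H11N2

mol C = 2.865 g CO₂ ÷ 44.009 g/mol = 0.065100 mol
mol H = 2 × 0.8062 g H₂O ÷ 18.015 g/mol = 0.089503 mol
mol N = 2 × 0.2279 g N₂ ÷ 28.014 g/mol = 0.016270 mol
Divide by the smallest (0.016270 mol): C 4.001, H 5.501, N 1.000
Multiplying each by 2 gives whole numbers: C 8.00, H 11.00, N 2.00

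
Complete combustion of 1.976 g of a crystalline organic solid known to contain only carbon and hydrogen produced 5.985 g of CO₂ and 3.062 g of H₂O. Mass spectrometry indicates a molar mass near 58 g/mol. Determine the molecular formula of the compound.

C4H10

mol C = 5.985 g CO₂ ÷ 44.009 g/mol = 0.13599 mol
mol H = 2 × 3.062 g H₂O ÷ 18.015 g/mol = 0.33994 mol
Divide by the smallest (0.13599 mol): C 1.000, H 2.500
Multiplying each by 2 gives whole numbers: C 2.00, H 5.00
Empirical formula: C2H5
Empirical-formula mass = 29.06 g/mol; 58 ÷ 29.06 ≈ 2, so the molecular formula is C4H10.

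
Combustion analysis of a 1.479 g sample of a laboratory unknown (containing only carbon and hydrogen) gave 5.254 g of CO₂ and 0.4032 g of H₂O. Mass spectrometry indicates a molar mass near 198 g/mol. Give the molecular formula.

C16H6

mol C = 5.254 g CO₂ ÷ 44.009 g/mol = 0.11938 mol
mol H = 2 × 0.4032 g H₂O ÷ 18.015 g/mol = 0.044763 mol
Divide by the smallest (0.044763 mol): C 2.667, H 1.000
Multiplying each by 3 gives whole numbers: C 8.00, H 3.00
Empirical formula: C8H3
Empirical-formula mass = 99.11 g/mol; 198 ÷ 99.11 ≈ 2, so the molecular formula is C16H6.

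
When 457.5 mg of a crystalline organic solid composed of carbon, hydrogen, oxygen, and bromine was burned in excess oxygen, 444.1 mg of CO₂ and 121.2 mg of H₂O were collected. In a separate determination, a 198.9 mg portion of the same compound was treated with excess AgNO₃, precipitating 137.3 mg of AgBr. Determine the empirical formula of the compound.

C6H8BrO7

mol C = 0.4441 g CO₂ ÷ 44.009 g/mol = 0.010091 mol
mol H = 2 × 0.1212 g H₂O ÷ 18.015 g/mol = 0.013455 mol
From the AgBr data: mol Br per gram of compound = (0.1373 ÷ 187.772) ÷ 0.1989 = 0.0036762 mol/g, so in the 0.4575 g combustion sample mol Br = 0.0016819 mol
mass O = 0.4575 − (0.12120 + 0.013563 + 0.13439) = 0.18834 g → mol O = 0.18834 ÷ 15.999 = 0.011772 mol
Divide by the smallest (0.0016819 mol): C 6.000, H 8.000, Br 1.000, O 6.999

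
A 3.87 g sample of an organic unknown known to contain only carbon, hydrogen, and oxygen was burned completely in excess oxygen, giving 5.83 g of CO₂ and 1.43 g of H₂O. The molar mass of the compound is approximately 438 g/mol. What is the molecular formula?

C15H18O15

mol C = 5.83 g CO₂ ÷ 44.009 g/mol = 0.1325 mol
mol H = 2 × 1.43 g H₂O ÷ 18.015 g/mol = 0.1588 mol
mass O = 3.87 − (1.591 + 0.1600) = 2.119 g → mol O = 2.119 ÷ 15.999 = 0.1324 mol
Divide by the smallest (0.1324 mol): C 1.000, H 1.199, O 1.000
Multiplying each by 5 gives whole numbers: C 5.00, H 5.99, O 5.00
Empirical formula: C5H6O5
Empirical-formula mass = 146.10 g/mol; 438 ÷ 146.10 ≈ 3, so the molecular formula is C15H18O15.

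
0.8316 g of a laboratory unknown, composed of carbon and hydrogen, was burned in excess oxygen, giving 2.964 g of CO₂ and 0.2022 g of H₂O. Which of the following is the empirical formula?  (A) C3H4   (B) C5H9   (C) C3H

mol C = 2.964 g CO₂ ÷ 44.009 g/mol = 0.067350 mol
mol H = 2 × 0.2022 g H₂O ÷ 18.015 g/mol = 0.022448 mol
Divide by the smallest (0.022448 mol): C 3.000, H 1.000

(C) C3H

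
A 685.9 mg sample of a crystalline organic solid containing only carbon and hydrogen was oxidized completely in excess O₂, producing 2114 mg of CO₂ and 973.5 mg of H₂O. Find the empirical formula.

mol C = 2.114 g CO₂ ÷ 44.009 g/mol = 0.048036 mol
mol H = 2 × 0.9735 g H₂O ÷ 18.015 g/mol = 0.10808 mol
Divide by the smallest (0.048036 mol): C 1.000, H 2.250
Multiplying each by 4 gives whole numbers: C 4.00, H 9.00

C4H9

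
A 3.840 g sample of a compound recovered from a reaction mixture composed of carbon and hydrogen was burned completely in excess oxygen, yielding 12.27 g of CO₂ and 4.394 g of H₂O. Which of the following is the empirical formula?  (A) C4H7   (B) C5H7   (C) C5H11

(A) C4H7

mol C = 12.27 g CO₂ ÷ 44.009 g/mol = 0.27881 mol
mol H = 2 × 4.394 g H₂O ÷ 18.015 g/mol = 0.48782 mol
Divide by the smallest (0.27881 mol): C 1.000, H 1.750
Multiplying each by 4 gives whole numbers: C 4.00, H 7.00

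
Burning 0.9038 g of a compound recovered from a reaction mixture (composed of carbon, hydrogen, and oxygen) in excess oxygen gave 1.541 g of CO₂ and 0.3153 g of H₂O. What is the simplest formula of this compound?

mol C = 1.541 g CO₂ ÷ 44.009 g/mol = 0.035016 mol
mol H = 2 × 0.3153 g H₂O ÷ 18.015 g/mol = 0.035004 mol
mass O = 0.9038 − (0.42057 + 0.035284) = 0.44794 g → mol O = 0.44794 ÷ 15.999 = 0.027998 mol
Divide by the smallest (0.027998 mol): C 1.251, H 1.250, O 1.000
Multiplying each by 4 gives whole numbers: C 5.00, H 5.00, O 4.00

C5H5O4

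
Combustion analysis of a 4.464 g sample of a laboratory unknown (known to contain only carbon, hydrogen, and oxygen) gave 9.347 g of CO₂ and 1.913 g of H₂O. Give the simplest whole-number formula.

C2H2O

mol C = 9.347 g CO₂ ÷ 44.009 g/mol = 0.21239 mol
mol H = 2 × 1.913 g H₂O ÷ 18.015 g/mol = 0.21238 mol
mass O = 4.464 − (2.5510 + 0.21408) = 1.6989 g → mol O = 1.6989 ÷ 15.999 = 0.10619 mol
Divide by the smallest (0.10619 mol): C 2.000, H 2.000, O 1.000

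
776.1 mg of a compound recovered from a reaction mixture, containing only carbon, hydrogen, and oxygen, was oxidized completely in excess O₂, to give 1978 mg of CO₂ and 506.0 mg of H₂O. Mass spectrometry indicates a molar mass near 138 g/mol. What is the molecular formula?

mol C = 1.978 g CO₂ ÷ 44.009 g/mol = 0.044945 mol
mol H = 2 × 0.5060 g H₂O ÷ 18.015 g/mol = 0.056175 mol
mass O = 0.7761 − (0.53984 + 0.056625) = 0.17964 g → mol O = 0.17964 ÷ 15.999 = 0.011228 mol
Divide by the smallest (0.011228 mol): C 4.003, H 5.003, O 1.000
Empirical formula: C4H5O
Empirical-formula mass = 69.08 g/mol; 138 ÷ 69.08 ≈ 2, so the molecular formula is C8H10O2.

C8H10O2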